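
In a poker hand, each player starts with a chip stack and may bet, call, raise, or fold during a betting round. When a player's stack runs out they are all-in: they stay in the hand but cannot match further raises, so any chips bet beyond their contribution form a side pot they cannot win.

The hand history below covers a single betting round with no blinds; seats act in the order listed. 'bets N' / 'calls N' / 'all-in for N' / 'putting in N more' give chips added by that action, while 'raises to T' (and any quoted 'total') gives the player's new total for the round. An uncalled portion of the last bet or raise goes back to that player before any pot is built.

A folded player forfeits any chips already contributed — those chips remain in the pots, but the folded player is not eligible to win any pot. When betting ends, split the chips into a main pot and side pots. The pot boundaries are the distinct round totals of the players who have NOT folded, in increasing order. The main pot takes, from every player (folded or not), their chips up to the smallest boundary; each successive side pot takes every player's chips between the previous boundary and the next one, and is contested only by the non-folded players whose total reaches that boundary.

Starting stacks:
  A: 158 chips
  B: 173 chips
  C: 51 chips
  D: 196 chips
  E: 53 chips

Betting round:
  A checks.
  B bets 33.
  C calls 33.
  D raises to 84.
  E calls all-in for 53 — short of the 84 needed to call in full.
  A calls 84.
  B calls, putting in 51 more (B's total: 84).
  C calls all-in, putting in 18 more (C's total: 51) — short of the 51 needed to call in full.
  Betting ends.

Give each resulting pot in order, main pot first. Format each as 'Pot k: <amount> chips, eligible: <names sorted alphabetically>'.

Pot 1: 255 chips, eligible: A, B, C, D, E
Pot 2: 8 chips, eligible: A, B, D, E
Pot 3: 93 chips, eligible: A, B, D

Derivation:
Contributions: A=84, B=84, C=51, D=84, E=53
Pot levels (distinct totals of non-folded players): 51, 53, 84
Layer 1-51: 51 each from A, B, C, D, E = 51*5 = 255 chips; eligible A, B, C, D, E
Layer 52-53: 2 each from A, B, D, E = 2*4 = 8 chips; eligible A, B, D, E
Layer 54-84: 31 each from A, B, D = 31*3 = 93 chips; eligible A, B, D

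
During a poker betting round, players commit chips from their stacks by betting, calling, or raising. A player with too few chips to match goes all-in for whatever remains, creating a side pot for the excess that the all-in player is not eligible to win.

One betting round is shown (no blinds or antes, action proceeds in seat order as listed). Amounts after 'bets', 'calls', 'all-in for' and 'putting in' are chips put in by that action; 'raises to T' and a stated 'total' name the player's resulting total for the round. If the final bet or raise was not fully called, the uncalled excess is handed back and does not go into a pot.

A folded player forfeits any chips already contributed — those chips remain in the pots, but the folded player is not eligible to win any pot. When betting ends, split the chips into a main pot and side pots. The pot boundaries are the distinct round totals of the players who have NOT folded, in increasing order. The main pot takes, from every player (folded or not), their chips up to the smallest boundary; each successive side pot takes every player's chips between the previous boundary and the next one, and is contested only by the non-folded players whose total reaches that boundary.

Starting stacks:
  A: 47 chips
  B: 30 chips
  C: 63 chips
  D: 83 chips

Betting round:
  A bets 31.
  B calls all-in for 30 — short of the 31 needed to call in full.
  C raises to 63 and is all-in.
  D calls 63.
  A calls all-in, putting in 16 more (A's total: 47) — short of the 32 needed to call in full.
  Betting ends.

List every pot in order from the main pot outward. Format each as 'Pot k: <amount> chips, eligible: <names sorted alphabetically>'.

Contributions: A=47, B=30, C=63, D=63
Pot levels (distinct totals of non-folded players): 30, 47, 63
Layer 1-30: 30 each from A, B, C, D = 30*4 = 120 chips; eligible A, B, C, D
Layer 31-47: 17 each from A, C, D = 17*3 = 51 chips; eligible A, C, D
Layer 48-63: 16 each from C, D = 16*2 = 32 chips; eligible C, D

Pot 1: 120 chips, eligible: A, B, C, D
Pot 2: 51 chips, eligible: A, C, D
Pot 3: 32 chips, eligible: C, D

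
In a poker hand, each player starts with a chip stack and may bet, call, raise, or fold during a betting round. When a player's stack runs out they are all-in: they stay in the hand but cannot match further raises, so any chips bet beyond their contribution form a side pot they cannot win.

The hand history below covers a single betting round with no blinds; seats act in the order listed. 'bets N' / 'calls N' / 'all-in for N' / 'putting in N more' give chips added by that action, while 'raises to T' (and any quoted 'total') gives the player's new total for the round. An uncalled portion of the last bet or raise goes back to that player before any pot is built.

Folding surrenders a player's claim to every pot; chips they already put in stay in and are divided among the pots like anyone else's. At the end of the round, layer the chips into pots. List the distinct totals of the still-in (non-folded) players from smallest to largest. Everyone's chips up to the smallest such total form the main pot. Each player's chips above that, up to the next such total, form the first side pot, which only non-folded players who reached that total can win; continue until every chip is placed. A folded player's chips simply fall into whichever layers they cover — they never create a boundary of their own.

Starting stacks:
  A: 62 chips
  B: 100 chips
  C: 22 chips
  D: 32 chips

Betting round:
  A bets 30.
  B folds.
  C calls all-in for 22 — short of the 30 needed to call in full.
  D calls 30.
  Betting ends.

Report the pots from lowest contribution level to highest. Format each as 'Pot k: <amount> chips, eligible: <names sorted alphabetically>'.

Contributions: A=30, C=22, D=30
Folded: B
Pot levels (distinct totals of non-folded players): 22, 30
Layer 1-22: 22 each from A, C, D = 22*3 = 66 chips; eligible A, C, D
Layer 23-30: 8 each from A, D = 8*2 = 16 chips; eligible A, D

Pot 1: 66 chips, eligible: A, C, D
Pot 2: 16 chips, eligible: A, D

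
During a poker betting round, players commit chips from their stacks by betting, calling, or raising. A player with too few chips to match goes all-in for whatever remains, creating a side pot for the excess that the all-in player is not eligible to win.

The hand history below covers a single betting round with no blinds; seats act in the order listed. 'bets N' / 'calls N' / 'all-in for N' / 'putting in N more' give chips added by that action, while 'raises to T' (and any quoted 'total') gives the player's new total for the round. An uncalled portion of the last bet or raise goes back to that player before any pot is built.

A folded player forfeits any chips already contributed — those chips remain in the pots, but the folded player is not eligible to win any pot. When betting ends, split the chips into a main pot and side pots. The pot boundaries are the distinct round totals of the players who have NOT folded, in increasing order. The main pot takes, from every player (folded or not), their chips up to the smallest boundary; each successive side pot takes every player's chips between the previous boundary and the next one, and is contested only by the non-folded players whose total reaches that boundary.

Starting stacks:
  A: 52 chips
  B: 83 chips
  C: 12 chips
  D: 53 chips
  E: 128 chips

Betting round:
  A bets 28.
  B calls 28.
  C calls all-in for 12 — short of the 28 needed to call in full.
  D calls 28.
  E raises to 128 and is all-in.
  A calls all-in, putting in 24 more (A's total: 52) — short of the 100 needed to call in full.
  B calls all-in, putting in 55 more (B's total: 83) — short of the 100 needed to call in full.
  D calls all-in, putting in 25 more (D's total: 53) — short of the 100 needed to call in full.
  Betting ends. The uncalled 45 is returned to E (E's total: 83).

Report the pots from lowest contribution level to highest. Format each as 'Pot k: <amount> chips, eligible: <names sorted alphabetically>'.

Pot 1: 60 chips, eligible: A, B, C, D, E
Pot 2: 160 chips, eligible: A, B, D, E
Pot 3: 3 chips, eligible: B, D, E
Pot 4: 60 chips, eligible: B, E

Derivation:
Contributions (after 45 returned to E): A=52, B=83, C=12, D=53, E=83
Pot levels (distinct totals of non-folded players): 12, 52, 53, 83
Layer 1-12: 12 each from A, B, C, D, E = 12*5 = 60 chips; eligible A, B, C, D, E
Layer 13-52: 40 each from A, B, D, E = 40*4 = 160 chips; eligible A, B, D, E
Layer 53-53: 1 each from B, D, E = 1*3 = 3 chips; eligible B, D, E
Layer 54-83: 30 each from B, E = 30*2 = 60 chips; eligible B, E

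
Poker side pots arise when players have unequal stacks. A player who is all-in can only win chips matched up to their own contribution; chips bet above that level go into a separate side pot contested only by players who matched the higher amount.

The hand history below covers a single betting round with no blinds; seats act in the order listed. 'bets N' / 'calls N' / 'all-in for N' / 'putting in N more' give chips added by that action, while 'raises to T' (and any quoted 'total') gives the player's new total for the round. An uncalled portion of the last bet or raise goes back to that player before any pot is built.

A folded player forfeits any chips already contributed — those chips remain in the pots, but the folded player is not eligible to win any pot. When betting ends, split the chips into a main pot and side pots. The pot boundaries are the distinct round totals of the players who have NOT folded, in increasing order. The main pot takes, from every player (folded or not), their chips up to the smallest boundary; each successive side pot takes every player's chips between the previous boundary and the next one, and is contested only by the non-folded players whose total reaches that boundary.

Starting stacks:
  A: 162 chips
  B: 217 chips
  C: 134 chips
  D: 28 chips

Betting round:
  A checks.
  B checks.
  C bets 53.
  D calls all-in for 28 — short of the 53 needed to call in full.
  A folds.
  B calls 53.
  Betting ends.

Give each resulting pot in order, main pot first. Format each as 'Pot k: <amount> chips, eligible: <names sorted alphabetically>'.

Contributions: B=53, C=53, D=28
Folded: A
Pot levels (distinct totals of non-folded players): 28, 53
Layer 1-28: 28 each from B, C, D = 28*3 = 84 chips; eligible B, C, D
Layer 29-53: 25 each from B, C = 25*2 = 50 chips; eligible B, C

Pot 1: 84 chips, eligible: B, C, D
Pot 2: 50 chips, eligible: B, C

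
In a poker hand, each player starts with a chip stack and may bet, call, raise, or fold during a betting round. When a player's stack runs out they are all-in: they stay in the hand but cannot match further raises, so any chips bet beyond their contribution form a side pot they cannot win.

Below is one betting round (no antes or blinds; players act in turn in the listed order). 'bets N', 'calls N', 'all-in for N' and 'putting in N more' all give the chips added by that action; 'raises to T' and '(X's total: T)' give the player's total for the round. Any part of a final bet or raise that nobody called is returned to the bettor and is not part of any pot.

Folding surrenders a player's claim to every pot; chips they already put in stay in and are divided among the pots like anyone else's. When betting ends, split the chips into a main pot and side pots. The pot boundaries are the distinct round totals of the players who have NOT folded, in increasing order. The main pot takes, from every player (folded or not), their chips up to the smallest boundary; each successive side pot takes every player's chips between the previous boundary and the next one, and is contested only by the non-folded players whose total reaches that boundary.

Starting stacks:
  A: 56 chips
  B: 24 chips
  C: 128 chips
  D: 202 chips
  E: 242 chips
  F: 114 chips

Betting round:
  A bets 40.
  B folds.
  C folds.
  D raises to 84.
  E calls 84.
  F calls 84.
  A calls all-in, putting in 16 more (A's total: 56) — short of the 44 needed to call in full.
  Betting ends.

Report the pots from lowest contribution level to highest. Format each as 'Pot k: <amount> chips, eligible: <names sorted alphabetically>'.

Pot 1: 224 chips, eligible: A, D, E, F
Pot 2: 84 chips, eligible: D, E, F

Derivation:
Contributions: A=56, D=84, E=84, F=84
Folded: B, C
Pot levels (distinct totals of non-folded players): 56, 84
Layer 1-56: 56 each from A, D, E, F = 56*4 = 224 chips; eligible A, D, E, F
Layer 57-84: 28 each from D, E, F = 28*3 = 84 chips; eligible D, E, F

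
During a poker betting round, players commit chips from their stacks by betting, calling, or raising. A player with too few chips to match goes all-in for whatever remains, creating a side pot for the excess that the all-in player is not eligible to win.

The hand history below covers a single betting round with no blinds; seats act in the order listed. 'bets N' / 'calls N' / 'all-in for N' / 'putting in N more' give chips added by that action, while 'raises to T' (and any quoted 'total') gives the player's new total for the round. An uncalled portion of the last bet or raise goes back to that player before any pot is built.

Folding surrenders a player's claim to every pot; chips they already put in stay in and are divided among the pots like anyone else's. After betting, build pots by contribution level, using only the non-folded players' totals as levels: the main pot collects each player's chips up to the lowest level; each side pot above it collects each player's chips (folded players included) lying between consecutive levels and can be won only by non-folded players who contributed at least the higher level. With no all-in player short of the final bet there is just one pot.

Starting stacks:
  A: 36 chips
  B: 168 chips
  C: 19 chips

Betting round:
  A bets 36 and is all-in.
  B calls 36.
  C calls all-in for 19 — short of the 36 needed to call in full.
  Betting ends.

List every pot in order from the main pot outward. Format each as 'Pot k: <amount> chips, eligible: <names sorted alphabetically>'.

Contributions: A=36, B=36, C=19
Pot levels (distinct totals of non-folded players): 19, 36
Layer 1-19: 19 each from A, B, C = 19*3 = 57 chips; eligible A, B, C
Layer 20-36: 17 each from A, B = 17*2 = 34 chips; eligible A, B

Pot 1: 57 chips, eligible: A, B, C
Pot 2: 34 chips, eligible: A, B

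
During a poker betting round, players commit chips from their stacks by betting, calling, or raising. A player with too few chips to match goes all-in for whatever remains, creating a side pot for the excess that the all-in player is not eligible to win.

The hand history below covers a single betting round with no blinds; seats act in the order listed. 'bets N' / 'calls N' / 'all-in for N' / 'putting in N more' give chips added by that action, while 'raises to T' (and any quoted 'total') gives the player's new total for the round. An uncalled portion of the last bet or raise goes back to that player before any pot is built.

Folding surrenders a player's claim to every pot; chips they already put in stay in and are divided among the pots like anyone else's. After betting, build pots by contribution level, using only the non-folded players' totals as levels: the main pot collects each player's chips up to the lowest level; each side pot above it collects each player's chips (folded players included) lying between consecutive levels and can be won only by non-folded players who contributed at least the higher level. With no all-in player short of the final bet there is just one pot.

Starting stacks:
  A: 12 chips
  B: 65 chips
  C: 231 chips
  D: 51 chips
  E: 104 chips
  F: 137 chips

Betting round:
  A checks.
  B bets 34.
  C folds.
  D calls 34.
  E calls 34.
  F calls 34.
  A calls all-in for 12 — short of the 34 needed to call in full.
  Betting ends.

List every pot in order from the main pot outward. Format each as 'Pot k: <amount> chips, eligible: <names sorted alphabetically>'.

Pot 1: 60 chips, eligible: A, B, D, E, F
Pot 2: 88 chips, eligible: B, D, E, F

Derivation:
Contributions: A=12, B=34, D=34, E=34, F=34
Folded: C
Pot levels (distinct totals of non-folded players): 12, 34
Layer 1-12: 12 each from A, B, D, E, F = 12*5 = 60 chips; eligible A, B, D, E, F
Layer 13-34: 22 each from B, D, E, F = 22*4 = 88 chips; eligible B, D, E, F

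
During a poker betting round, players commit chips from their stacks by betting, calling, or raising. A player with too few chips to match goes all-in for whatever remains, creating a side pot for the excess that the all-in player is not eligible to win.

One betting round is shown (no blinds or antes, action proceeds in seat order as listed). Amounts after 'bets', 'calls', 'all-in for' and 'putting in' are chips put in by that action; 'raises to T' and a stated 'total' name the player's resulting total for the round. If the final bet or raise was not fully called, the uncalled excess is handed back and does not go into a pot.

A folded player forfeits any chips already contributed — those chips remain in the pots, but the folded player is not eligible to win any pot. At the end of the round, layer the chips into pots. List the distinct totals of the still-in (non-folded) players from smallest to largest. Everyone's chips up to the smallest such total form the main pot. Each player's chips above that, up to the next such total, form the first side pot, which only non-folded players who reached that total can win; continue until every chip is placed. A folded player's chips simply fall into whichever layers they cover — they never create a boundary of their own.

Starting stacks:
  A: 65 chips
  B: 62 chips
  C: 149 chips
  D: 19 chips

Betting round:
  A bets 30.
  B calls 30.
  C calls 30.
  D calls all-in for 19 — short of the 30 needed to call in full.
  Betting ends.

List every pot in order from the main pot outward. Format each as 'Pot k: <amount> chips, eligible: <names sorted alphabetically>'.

Pot 1: 76 chips, eligible: A, B, C, D
Pot 2: 33 chips, eligible: A, B, C

Derivation:
Contributions: A=30, B=30, C=30, D=19
Pot levels (distinct totals of non-folded players): 19, 30
Layer 1-19: 19 each from A, B, C, D = 19*4 = 76 chips; eligible A, B, C, D
Layer 20-30: 11 each from A, B, C = 11*3 = 33 chips; eligible A, B, C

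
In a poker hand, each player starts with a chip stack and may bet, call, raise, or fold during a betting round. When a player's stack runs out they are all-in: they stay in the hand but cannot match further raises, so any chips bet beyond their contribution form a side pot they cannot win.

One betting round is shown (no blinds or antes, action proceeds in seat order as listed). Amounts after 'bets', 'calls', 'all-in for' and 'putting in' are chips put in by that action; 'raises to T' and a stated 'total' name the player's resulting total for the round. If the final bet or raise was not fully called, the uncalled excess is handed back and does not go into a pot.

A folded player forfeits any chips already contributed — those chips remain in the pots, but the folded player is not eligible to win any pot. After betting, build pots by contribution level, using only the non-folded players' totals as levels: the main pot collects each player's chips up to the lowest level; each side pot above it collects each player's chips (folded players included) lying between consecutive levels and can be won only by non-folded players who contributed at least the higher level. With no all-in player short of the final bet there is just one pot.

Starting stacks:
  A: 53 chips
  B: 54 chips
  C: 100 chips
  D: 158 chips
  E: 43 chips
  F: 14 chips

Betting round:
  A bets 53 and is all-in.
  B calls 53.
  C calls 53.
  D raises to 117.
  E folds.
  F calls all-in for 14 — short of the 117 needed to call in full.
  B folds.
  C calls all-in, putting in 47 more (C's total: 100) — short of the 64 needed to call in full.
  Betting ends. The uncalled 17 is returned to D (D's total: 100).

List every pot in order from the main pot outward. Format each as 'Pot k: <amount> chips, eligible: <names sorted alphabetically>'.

Contributions (after 17 returned to D): A=53, B=53, C=100, D=100, F=14
Folded: B, E
Pot levels (distinct totals of non-folded players): 14, 53, 100
Layer 1-14: 14 each from A, B, C, D, F = 14*5 = 70 chips; eligible A, C, D, F
Layer 15-53: 39 each from A, B, C, D = 39*4 = 156 chips; eligible A, C, D
Layer 54-100: 47 each from C, D = 47*2 = 94 chips; eligible C, D

Pot 1: 70 chips, eligible: A, C, D, F
Pot 2: 156 chips, eligible: A, C, D
Pot 3: 94 chips, eligible: C, D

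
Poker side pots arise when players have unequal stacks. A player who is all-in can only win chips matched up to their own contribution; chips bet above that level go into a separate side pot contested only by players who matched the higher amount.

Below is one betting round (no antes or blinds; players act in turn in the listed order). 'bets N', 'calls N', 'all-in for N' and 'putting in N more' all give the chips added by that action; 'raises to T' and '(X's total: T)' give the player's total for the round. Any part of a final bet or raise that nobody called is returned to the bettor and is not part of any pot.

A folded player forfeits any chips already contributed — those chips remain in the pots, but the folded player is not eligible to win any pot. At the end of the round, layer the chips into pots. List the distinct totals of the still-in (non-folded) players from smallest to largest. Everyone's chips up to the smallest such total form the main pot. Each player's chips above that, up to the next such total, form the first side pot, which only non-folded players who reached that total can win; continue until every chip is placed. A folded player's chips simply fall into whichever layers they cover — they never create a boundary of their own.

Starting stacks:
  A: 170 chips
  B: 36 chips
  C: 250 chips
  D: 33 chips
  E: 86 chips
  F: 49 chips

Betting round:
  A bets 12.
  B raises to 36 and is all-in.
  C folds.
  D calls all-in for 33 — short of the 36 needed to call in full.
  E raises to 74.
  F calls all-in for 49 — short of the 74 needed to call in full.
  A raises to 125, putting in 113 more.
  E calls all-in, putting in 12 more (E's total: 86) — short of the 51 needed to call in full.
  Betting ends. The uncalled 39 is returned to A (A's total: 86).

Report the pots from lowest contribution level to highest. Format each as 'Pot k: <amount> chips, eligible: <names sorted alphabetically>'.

Pot 1: 165 chips, eligible: A, B, D, E, F
Pot 2: 12 chips, eligible: A, B, E, F
Pot 3: 39 chips, eligible: A, E, F
Pot 4: 74 chips, eligible: A, E

Derivation:
Contributions (after 39 returned to A): A=86, B=36, D=33, E=86, F=49
Folded: C
Pot levels (distinct totals of non-folded players): 33, 36, 49, 86
Layer 1-33: 33 each from A, B, D, E, F = 33*5 = 165 chips; eligible A, B, D, E, F
Layer 34-36: 3 each from A, B, E, F = 3*4 = 12 chips; eligible A, B, E, F
Layer 37-49: 13 each from A, E, F = 13*3 = 39 chips; eligible A, E, F
Layer 50-86: 37 each from A, E = 37*2 = 74 chips; eligible A, E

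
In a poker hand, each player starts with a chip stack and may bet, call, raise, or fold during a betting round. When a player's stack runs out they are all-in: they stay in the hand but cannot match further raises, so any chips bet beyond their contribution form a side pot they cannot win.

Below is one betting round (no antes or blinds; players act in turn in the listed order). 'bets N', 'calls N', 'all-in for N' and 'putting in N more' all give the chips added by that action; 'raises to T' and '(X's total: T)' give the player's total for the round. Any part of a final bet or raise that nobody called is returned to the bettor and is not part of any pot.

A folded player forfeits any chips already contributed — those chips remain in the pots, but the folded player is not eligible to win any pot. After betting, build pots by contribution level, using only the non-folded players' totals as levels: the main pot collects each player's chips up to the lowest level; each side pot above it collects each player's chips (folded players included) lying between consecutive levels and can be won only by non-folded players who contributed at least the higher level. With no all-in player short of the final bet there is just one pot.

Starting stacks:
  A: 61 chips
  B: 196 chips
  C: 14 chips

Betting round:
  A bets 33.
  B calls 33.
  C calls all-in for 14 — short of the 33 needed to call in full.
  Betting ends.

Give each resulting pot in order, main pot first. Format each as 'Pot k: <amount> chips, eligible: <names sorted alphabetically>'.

Contributions: A=33, B=33, C=14
Pot levels (distinct totals of non-folded players): 14, 33
Layer 1-14: 14 each from A, B, C = 14*3 = 42 chips; eligible A, B, C
Layer 15-33: 19 each from A, B = 19*2 = 38 chips; eligible A, B

Pot 1: 42 chips, eligible: A, B, C
Pot 2: 38 chips, eligible: A, B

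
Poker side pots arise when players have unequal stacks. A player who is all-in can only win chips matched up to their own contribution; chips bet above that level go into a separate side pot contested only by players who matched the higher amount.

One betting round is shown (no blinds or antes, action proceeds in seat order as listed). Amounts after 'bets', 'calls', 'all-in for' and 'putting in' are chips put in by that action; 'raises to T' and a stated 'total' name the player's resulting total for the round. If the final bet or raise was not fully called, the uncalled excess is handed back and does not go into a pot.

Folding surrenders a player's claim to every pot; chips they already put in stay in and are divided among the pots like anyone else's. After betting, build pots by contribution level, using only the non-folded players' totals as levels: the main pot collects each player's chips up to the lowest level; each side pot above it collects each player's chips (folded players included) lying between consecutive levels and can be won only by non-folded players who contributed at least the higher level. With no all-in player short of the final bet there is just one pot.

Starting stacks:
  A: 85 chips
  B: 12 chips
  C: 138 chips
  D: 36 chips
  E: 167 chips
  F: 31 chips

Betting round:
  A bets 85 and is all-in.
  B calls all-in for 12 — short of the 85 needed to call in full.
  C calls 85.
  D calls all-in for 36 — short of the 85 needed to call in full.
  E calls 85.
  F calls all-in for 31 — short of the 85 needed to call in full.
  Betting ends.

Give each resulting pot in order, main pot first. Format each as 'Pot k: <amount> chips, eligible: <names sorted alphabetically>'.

Contributions: A=85, B=12, C=85, D=36, E=85, F=31
Pot levels (distinct totals of non-folded players): 12, 31, 36, 85
Layer 1-12: 12 each from A, B, C, D, E, F = 12*6 = 72 chips; eligible A, B, C, D, E, F
Layer 13-31: 19 each from A, C, D, E, F = 19*5 = 95 chips; eligible A, C, D, E, F
Layer 32-36: 5 each from A, C, D, E = 5*4 = 20 chips; eligible A, C, D, E
Layer 37-85: 49 each from A, C, E = 49*3 = 147 chips; eligible A, C, E

Pot 1: 72 chips, eligible: A, B, C, D, E, F
Pot 2: 95 chips, eligible: A, C, D, E, F
Pot 3: 20 chips, eligible: A, C, D, E
Pot 4: 147 chips, eligible: A, C, E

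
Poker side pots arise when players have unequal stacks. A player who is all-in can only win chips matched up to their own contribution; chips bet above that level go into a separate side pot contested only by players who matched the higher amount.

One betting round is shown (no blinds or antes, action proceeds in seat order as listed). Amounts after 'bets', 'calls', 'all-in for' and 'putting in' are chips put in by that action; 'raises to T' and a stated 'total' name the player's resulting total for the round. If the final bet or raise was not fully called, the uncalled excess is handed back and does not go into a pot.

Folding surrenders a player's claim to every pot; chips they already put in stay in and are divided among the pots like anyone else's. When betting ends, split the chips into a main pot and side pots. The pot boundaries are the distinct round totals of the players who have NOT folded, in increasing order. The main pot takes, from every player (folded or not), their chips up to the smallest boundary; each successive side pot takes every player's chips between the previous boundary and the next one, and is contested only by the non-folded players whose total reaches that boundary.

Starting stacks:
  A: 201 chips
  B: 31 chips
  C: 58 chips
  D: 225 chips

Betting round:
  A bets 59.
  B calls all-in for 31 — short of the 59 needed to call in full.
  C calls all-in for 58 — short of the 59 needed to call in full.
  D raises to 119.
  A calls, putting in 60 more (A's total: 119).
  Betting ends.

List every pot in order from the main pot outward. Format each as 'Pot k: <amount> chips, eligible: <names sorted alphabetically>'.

Contributions: A=119, B=31, C=58, D=119
Pot levels (distinct totals of non-folded players): 31, 58, 119
Layer 1-31: 31 each from A, B, C, D = 31*4 = 124 chips; eligible A, B, C, D
Layer 32-58: 27 each from A, C, D = 27*3 = 81 chips; eligible A, C, D
Layer 59-119: 61 each from A, D = 61*2 = 122 chips; eligible A, D

Pot 1: 124 chips, eligible: A, B, C, D
Pot 2: 81 chips, eligible: A, C, D
Pot 3: 122 chips, eligible: A, D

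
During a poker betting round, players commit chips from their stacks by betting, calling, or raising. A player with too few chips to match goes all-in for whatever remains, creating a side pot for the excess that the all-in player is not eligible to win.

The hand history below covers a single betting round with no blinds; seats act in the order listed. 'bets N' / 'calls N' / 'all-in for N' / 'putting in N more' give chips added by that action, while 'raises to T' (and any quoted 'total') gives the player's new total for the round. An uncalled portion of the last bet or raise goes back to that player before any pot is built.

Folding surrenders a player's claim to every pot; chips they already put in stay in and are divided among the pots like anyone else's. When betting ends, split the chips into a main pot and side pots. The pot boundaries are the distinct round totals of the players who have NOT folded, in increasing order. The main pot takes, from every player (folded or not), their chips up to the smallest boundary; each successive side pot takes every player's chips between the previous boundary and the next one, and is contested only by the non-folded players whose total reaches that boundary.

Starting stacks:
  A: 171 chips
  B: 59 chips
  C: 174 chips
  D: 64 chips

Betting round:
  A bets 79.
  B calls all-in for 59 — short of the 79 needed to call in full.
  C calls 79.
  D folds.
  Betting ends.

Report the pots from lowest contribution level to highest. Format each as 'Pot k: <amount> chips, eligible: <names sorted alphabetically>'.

Contributions: A=79, B=59, C=79
Folded: D
Pot levels (distinct totals of non-folded players): 59, 79
Layer 1-59: 59 each from A, B, C = 59*3 = 177 chips; eligible A, B, C
Layer 60-79: 20 each from A, C = 20*2 = 40 chips; eligible A, C

Pot 1: 177 chips, eligible: A, B, C
Pot 2: 40 chips, eligible: A, C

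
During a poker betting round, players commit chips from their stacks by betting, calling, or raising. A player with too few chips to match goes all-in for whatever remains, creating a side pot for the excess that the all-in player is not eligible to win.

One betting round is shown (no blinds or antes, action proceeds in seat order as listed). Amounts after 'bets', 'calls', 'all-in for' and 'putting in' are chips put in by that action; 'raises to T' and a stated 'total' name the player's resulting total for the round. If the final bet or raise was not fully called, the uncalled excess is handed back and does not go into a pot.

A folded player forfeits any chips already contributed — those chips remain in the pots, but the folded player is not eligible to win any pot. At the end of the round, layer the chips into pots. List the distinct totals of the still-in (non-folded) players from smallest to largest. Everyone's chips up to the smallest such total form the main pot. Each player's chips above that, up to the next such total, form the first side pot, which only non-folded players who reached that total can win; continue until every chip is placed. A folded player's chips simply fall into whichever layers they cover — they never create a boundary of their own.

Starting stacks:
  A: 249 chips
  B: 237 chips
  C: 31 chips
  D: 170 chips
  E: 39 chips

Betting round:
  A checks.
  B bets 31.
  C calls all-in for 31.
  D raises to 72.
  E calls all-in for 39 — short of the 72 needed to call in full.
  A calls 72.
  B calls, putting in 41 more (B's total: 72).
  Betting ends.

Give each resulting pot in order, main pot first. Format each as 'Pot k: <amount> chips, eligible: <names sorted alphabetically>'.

Contributions: A=72, B=72, C=31, D=72, E=39
Pot levels (distinct totals of non-folded players): 31, 39, 72
Layer 1-31: 31 each from A, B, C, D, E = 31*5 = 155 chips; eligible A, B, C, D, E
Layer 32-39: 8 each from A, B, D, E = 8*4 = 32 chips; eligible A, B, D, E
Layer 40-72: 33 each from A, B, D = 33*3 = 99 chips; eligible A, B, D

Pot 1: 155 chips, eligible: A, B, C, D, E
Pot 2: 32 chips, eligible: A, B, D, E
Pot 3: 99 chips, eligible: A, B, D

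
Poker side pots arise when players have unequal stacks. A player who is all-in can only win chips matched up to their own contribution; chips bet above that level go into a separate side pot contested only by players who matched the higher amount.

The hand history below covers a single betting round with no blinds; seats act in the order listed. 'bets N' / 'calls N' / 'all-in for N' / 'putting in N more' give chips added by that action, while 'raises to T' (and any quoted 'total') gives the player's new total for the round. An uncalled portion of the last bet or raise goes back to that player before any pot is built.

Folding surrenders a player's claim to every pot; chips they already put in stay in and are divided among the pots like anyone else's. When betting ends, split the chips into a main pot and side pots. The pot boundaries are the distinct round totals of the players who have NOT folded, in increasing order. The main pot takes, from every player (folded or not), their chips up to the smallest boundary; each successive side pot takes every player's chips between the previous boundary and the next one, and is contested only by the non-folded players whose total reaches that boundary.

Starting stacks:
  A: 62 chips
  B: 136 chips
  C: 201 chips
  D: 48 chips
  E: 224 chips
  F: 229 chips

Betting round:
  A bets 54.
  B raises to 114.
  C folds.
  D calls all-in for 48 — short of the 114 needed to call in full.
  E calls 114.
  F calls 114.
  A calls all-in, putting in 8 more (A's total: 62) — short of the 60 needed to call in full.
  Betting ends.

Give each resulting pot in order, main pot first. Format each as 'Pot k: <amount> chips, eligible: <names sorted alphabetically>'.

Pot 1: 240 chips, eligible: A, B, D, E, F
Pot 2: 56 chips, eligible: A, B, E, F
Pot 3: 156 chips, eligible: B, E, F

Derivation:
Contributions: A=62, B=114, D=48, E=114, F=114
Folded: C
Pot levels (distinct totals of non-folded players): 48, 62, 114
Layer 1-48: 48 each from A, B, D, E, F = 48*5 = 240 chips; eligible A, B, D, E, F
Layer 49-62: 14 each from A, B, E, F = 14*4 = 56 chips; eligible A, B, E, F
Layer 63-114: 52 each from B, E, F = 52*3 = 156 chips; eligible B, E, F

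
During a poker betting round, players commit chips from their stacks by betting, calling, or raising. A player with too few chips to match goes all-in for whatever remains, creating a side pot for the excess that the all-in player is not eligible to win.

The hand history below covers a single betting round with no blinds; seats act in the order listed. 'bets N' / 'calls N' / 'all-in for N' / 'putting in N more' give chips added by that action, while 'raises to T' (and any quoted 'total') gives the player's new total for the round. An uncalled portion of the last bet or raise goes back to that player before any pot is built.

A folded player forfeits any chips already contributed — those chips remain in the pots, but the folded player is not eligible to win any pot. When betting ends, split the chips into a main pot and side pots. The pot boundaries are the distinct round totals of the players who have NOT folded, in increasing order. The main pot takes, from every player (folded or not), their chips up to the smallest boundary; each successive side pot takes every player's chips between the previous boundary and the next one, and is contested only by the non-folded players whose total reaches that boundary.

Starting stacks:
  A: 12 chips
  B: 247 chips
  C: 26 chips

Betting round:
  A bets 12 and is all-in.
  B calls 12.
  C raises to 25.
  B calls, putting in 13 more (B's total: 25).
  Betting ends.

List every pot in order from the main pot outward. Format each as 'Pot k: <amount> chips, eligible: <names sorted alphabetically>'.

Contributions: A=12, B=25, C=25
Pot levels (distinct totals of non-folded players): 12, 25
Layer 1-12: 12 each from A, B, C = 12*3 = 36 chips; eligible A, B, C
Layer 13-25: 13 each from B, C = 13*2 = 26 chips; eligible B, C

Pot 1: 36 chips, eligible: A, B, C
Pot 2: 26 chips, eligible: B, C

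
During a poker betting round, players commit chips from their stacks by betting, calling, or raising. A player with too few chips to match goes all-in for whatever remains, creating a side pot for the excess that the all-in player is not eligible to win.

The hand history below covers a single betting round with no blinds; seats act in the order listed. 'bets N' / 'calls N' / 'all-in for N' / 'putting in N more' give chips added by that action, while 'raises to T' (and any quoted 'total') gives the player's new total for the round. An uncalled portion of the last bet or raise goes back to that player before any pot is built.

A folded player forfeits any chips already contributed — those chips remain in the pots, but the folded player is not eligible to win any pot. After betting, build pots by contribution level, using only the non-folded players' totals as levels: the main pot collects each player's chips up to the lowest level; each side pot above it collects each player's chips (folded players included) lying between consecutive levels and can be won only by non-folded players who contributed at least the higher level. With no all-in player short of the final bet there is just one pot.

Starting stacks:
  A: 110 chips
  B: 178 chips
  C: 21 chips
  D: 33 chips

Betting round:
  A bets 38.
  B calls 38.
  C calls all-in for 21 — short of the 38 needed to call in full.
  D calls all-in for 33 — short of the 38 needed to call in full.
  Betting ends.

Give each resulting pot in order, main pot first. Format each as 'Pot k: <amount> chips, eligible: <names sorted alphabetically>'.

Contributions: A=38, B=38, C=21, D=33
Pot levels (distinct totals of non-folded players): 21, 33, 38
Layer 1-21: 21 each from A, B, C, D = 21*4 = 84 chips; eligible A, B, C, D
Layer 22-33: 12 each from A, B, D = 12*3 = 36 chips; eligible A, B, D
Layer 34-38: 5 each from A, B = 5*2 = 10 chips; eligible A, B

Pot 1: 84 chips, eligible: A, B, C, D
Pot 2: 36 chips, eligible: A, B, D
Pot 3: 10 chips, eligible: A, B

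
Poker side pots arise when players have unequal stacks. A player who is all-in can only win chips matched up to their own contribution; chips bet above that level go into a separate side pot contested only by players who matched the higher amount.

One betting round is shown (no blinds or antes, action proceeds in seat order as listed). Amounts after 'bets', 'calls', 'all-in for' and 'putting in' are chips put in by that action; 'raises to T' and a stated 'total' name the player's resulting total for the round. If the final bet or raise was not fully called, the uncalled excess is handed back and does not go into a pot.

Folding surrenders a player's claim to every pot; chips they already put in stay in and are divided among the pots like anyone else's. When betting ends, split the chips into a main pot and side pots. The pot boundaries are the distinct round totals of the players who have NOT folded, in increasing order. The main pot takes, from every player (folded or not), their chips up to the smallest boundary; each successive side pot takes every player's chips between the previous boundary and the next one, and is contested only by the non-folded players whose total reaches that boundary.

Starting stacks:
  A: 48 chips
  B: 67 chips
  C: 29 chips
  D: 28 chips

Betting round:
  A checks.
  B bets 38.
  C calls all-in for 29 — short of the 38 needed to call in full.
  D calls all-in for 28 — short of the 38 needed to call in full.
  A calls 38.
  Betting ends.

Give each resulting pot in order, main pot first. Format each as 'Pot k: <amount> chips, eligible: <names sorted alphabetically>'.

Contributions: A=38, B=38, C=29, D=28
Pot levels (distinct totals of non-folded players): 28, 29, 38
Layer 1-28: 28 each from A, B, C, D = 28*4 = 112 chips; eligible A, B, C, D
Layer 29-29: 1 each from A, B, C = 1*3 = 3 chips; eligible A, B, C
Layer 30-38: 9 each from A, B = 9*2 = 18 chips; eligible A, B

Pot 1: 112 chips, eligible: A, B, C, D
Pot 2: 3 chips, eligible: A, B, C
Pot 3: 18 chips, eligible: A, B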